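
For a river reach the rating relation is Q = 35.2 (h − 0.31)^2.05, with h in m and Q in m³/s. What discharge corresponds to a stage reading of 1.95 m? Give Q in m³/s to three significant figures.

97.0 m³/s

Q = 35.2 × (1.95 − 0.31)^2.05 = 35.2 × 1.64^2.05 = 97.04 m³/s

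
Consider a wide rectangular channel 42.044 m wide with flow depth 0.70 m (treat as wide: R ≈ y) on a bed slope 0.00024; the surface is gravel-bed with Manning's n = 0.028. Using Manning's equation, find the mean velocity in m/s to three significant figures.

A = b·y = 42.044 × 0.70 = 29.43 m²
Wide channel: R ≈ y = 0.70 m
Q = (1/n)·A·R^(2/3)·S^(1/2) = (1/0.028) × 29.43 × 0.7000^(2/3) × 0.00024^(1/2) = 12.84 m³/s
V = Q/A = 12.84/29.43 = 0.4362 m/s

0.436 m/s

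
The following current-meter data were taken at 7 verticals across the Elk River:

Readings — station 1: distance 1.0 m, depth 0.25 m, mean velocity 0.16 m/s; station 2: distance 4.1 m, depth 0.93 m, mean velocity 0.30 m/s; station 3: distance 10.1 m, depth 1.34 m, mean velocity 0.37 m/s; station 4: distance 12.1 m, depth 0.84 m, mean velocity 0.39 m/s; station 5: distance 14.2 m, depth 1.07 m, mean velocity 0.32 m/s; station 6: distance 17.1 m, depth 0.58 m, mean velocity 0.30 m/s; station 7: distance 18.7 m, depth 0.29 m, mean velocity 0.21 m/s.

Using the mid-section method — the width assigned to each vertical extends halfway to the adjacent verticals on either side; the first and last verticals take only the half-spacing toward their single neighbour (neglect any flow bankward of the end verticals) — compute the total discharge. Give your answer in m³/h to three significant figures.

19000 m³/h

w_1 = (4.1 − 1.0)/2 = 1.55 m; q_1 = 0.16 × 0.25 × 1.55 = 0.06200 m³/s
w_2 = (10.1 − 1.0)/2 = 4.55 m; q_2 = 0.30 × 0.93 × 4.55 = 1.269 m³/s
w_3 = (12.1 − 4.1)/2 = 4 m; q_3 = 0.37 × 1.34 × 4 = 1.983 m³/s
w_4 = (14.2 − 10.1)/2 = 2.05 m; q_4 = 0.39 × 0.84 × 2.05 = 0.6716 m³/s
w_5 = (17.1 − 12.1)/2 = 2.5 m; q_5 = 0.32 × 1.07 × 2.5 = 0.8560 m³/s
w_6 = (18.7 − 14.2)/2 = 2.25 m; q_6 = 0.30 × 0.58 × 2.25 = 0.3915 m³/s
w_7 = (18.7 − 17.1)/2 = 0.8 m; q_7 = 0.21 × 0.29 × 0.8 = 0.04872 m³/s
Q = Σ qᵢ = 5.282 m³/s
= 5.282 × 3600 = 19020 m³/h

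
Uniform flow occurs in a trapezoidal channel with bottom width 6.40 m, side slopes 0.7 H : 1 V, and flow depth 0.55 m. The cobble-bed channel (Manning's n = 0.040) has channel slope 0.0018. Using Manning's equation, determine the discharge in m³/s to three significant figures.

A = (b + z·y)·y = (6.40 + 0.7×0.55)×0.55 = 3.732 m²
P = b + 2y√(1+z²) = 6.40 + 2×0.55×√(1+0.7²) = 7.743 m
R = A/P = 3.732/7.743 = 0.4820 m
Q = (1/n)·A·R^(2/3)·S^(1/2) = (1/0.040) × 3.732 × 0.4820^(2/3) × 0.0018^(1/2) = 2.433 m³/s

2.43 m³/s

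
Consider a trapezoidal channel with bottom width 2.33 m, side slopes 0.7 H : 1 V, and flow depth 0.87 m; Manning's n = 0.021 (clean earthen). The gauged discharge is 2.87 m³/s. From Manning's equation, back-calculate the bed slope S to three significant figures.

0.00116

A = (b + z·y)·y = (2.33 + 0.7×0.87)×0.87 = 2.557 m²
P = b + 2y√(1+z²) = 2.33 + 2×0.87×√(1+0.7²) = 4.454 m
R = A/P = 2.557/4.454 = 0.5741 m
S = (Q·n / (1·A·R^(2/3)))² = (2.87×0.021 / (1×2.557×0.6907))² = 0.001164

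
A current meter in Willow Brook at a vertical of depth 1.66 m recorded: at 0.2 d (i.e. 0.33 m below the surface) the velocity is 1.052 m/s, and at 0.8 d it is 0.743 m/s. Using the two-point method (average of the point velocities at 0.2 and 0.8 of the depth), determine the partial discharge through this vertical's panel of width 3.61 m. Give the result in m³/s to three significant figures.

v̄ = (1.052 + 0.743) / 2 = 0.8975 m/s
q = v̄ × d × w = 0.8975 × 1.66 × 3.61 = 5.378 m³/s

5.38 m³/s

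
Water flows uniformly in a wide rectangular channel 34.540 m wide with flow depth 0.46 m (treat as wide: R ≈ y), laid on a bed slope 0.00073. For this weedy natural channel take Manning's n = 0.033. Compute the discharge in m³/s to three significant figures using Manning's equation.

A = b·y = 34.540 × 0.46 = 15.89 m²
Wide channel: R ≈ y = 0.46 m
Q = (1/n)·A·R^(2/3)·S^(1/2) = (1/0.033) × 15.89 × 0.4600^(2/3) × 0.00073^(1/2) = 7.752 m³/s

7.75 m³/s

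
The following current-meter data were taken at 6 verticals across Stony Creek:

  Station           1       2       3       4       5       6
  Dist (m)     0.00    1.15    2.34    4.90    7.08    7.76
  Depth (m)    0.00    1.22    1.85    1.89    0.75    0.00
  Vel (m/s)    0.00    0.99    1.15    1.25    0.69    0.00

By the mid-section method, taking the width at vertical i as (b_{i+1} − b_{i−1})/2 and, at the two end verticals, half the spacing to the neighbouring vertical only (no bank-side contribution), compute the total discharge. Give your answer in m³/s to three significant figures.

11.7 m³/s

w_2 = (2.34 − 0.00)/2 = 1.17 m; q_2 = 0.99 × 1.22 × 1.17 = 1.413 m³/s
w_3 = (4.90 − 1.15)/2 = 1.875 m; q_3 = 1.15 × 1.85 × 1.875 = 3.989 m³/s
w_4 = (7.08 − 2.34)/2 = 2.37 m; q_4 = 1.25 × 1.89 × 2.37 = 5.599 m³/s
w_5 = (7.76 − 4.90)/2 = 1.43 m; q_5 = 0.69 × 0.75 × 1.43 = 0.7400 m³/s
Stations 1, 6 contribute zero (depth or velocity is 0).
Q = Σ qᵢ = 11.74 m³/s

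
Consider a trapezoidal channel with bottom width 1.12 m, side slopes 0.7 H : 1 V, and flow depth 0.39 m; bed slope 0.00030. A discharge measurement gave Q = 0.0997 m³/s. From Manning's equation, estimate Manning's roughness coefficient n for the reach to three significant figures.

A = (b + z·y)·y = (1.12 + 0.7×0.39)×0.39 = 0.5433 m²
P = b + 2y√(1+z²) = 1.12 + 2×0.39×√(1+0.7²) = 2.072 m
R = A/P = 0.5433/2.072 = 0.2622 m
n = (1/Q)·A·R^(2/3)·S^(1/2) = (1/0.0997) × 0.5433 × 0.4096 × 0.01732 = 0.03866

0.0387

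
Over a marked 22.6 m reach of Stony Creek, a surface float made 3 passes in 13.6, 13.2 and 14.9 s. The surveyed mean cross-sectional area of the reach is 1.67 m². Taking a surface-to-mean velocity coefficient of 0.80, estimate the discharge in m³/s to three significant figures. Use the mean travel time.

t̄ = (13.6 + 13.2 + 14.9) / 3 = 13.9 s
v_surface = L / t̄ = 22.6 / 13.9 = 1.626 m/s
v_mean = 0.80 × 1.626 = 1.301 m/s
Q = A × v_mean = 1.67 × 1.301 = 2.172 m³/s

2.17 m³/s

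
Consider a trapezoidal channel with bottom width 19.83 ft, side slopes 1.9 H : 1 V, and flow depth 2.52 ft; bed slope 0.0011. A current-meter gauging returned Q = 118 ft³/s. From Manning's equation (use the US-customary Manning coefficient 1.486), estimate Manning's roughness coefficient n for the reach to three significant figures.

A = (b + z·y)·y = (19.83 + 1.9×2.52)×2.52 = 62.04 ft²
P = b + 2y√(1+z²) = 19.83 + 2×2.52×√(1+1.9²) = 30.65 ft
R = A/P = 62.04/30.65 = 2.024 ft
n = (1.486/Q)·A·R^(2/3)·S^(1/2) = (1.486/118) × 62.04 × 1.600 × 0.03317 = 0.04146

0.0415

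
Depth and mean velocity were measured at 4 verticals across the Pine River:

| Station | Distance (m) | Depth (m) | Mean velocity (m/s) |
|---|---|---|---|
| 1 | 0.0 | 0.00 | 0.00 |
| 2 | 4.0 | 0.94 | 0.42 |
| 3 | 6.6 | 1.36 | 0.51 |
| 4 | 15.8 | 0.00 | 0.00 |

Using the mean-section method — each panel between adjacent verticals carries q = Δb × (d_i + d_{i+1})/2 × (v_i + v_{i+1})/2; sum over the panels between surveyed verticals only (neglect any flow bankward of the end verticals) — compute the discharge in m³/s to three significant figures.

Panel 1-2: Δb = 4 m, d̄ = (0.00+0.94)/2 = 0.47, v̄ = (0.00+0.42)/2 = 0.21 → q = 4×0.47×0.21 = 0.3948 m³/s
Panel 2-3: Δb = 2.6 m, d̄ = (0.94+1.36)/2 = 1.15, v̄ = (0.42+0.51)/2 = 0.465 → q = 2.6×1.15×0.465 = 1.390 m³/s
Panel 3-4: Δb = 9.2 m, d̄ = (1.36+0.00)/2 = 0.68, v̄ = (0.51+0.00)/2 = 0.255 → q = 9.2×0.68×0.255 = 1.595 m³/s
Q = Σ q = 3.380 m³/s

3.38 m³/s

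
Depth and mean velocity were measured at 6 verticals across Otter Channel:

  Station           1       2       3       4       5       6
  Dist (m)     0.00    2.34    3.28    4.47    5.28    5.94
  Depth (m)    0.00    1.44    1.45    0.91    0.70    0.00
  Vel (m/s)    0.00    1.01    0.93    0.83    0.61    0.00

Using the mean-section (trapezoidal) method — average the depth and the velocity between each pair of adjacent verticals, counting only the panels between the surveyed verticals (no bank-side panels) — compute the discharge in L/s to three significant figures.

Panel 1-2: Δb = 2.34 m, d̄ = (0.00+1.44)/2 = 0.72, v̄ = (0.00+1.01)/2 = 0.505 → q = 2.34×0.72×0.505 = 0.8508 m³/s
Panel 2-3: Δb = 0.94 m, d̄ = (1.44+1.45)/2 = 1.445, v̄ = (1.01+0.93)/2 = 0.97 → q = 0.94×1.445×0.97 = 1.318 m³/s
Panel 3-4: Δb = 1.19 m, d̄ = (1.45+0.91)/2 = 1.18, v̄ = (0.93+0.83)/2 = 0.88 → q = 1.19×1.18×0.88 = 1.236 m³/s
Panel 4-5: Δb = 0.81 m, d̄ = (0.91+0.70)/2 = 0.805, v̄ = (0.83+0.61)/2 = 0.72 → q = 0.81×0.805×0.72 = 0.4695 m³/s
Panel 5-6: Δb = 0.66 m, d̄ = (0.70+0.00)/2 = 0.35, v̄ = (0.61+0.00)/2 = 0.305 → q = 0.66×0.35×0.305 = 0.07046 m³/s
Q = Σ q = 3.944 m³/s
= 3.944 × 1000 = 3944 L/s

3940 L/s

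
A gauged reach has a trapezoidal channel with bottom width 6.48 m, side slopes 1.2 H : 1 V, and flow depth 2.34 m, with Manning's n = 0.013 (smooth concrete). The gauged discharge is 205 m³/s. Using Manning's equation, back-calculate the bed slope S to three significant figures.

0.00820

A = (b + z·y)·y = (6.48 + 1.2×2.34)×2.34 = 21.73 m²
P = b + 2y√(1+z²) = 6.48 + 2×2.34×√(1+1.2²) = 13.79 m
R = A/P = 21.73/13.79 = 1.576 m
S = (Q·n / (1·A·R^(2/3)))² = (205×0.013 / (1×21.73×1.354))² = 0.008198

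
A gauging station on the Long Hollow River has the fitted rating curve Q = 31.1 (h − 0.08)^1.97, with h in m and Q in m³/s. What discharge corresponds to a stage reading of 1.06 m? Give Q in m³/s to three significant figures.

Q = 31.1 × (1.06 − 0.08)^1.97 = 31.1 × 0.98^1.97 = 29.89 m³/s

29.9 m³/s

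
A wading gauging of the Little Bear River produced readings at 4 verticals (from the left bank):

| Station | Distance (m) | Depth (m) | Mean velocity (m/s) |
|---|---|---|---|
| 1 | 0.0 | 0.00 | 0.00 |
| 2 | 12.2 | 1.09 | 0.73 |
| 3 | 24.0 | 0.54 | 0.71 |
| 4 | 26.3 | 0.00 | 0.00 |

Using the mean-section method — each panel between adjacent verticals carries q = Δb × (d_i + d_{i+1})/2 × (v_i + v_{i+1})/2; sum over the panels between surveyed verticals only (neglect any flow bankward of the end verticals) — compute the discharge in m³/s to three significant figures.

9.57 m³/s

Panel 1-2: Δb = 12.2 m, d̄ = (0.00+1.09)/2 = 0.545, v̄ = (0.00+0.73)/2 = 0.365 → q = 12.2×0.545×0.365 = 2.427 m³/s
Panel 2-3: Δb = 11.8 m, d̄ = (1.09+0.54)/2 = 0.815, v̄ = (0.73+0.71)/2 = 0.72 → q = 11.8×0.815×0.72 = 6.924 m³/s
Panel 3-4: Δb = 2.3 m, d̄ = (0.54+0.00)/2 = 0.27, v̄ = (0.71+0.00)/2 = 0.355 → q = 2.3×0.27×0.355 = 0.2205 m³/s
Q = Σ q = 9.572 m³/s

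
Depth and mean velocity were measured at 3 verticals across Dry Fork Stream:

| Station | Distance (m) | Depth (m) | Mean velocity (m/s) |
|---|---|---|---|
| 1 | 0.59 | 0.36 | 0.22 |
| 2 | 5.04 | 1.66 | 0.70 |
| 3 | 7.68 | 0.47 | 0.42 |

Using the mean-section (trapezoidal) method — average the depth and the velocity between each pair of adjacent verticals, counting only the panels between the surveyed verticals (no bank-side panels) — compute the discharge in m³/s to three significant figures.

3.64 m³/s

Panel 1-2: Δb = 4.45 m, d̄ = (0.36+1.66)/2 = 1.01, v̄ = (0.22+0.70)/2 = 0.46 → q = 4.45×1.01×0.46 = 2.067 m³/s
Panel 2-3: Δb = 2.64 m, d̄ = (1.66+0.47)/2 = 1.065, v̄ = (0.70+0.42)/2 = 0.56 → q = 2.64×1.065×0.56 = 1.574 m³/s
Q = Σ q = 3.642 m³/s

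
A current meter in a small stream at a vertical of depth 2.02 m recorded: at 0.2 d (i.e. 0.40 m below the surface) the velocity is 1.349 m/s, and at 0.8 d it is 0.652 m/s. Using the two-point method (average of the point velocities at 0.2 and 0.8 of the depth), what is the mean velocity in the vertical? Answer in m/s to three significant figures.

1.00 m/s

v̄ = (1.349 + 0.652) / 2 = 1.001 m/s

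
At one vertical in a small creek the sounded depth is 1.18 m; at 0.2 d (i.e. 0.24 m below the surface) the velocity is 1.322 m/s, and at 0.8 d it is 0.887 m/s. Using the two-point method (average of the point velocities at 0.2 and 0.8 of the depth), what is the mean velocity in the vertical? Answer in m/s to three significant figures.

v̄ = (1.322 + 0.887) / 2 = 1.105 m/s

1.10 m/s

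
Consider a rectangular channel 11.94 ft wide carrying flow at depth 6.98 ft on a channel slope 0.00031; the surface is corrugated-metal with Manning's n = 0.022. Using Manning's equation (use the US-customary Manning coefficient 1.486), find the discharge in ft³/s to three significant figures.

A = b·y = 11.94 × 6.98 = 83.34 ft²
P = b + 2y = 11.94 + 2×6.98 = 25.90 ft
R = A/P = 83.34/25.90 = 3.218 ft
Q = (1.486/n)·A·R^(2/3)·S^(1/2) = (1.486/0.022) × 83.34 × 3.218^(2/3) × 0.00031^(1/2) = 216.0 ft³/s

216 ft³/s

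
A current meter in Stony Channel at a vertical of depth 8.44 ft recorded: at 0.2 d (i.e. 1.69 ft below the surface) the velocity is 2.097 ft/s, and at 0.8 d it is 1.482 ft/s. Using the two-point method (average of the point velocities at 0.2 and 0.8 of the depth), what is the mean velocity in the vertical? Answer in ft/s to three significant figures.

v̄ = (2.097 + 1.482) / 2 = 1.790 ft/s

1.79 ft/s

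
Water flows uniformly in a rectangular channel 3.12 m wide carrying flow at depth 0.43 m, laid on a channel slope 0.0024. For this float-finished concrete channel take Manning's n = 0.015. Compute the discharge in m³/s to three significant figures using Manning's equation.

2.12 m³/s

A = b·y = 3.12 × 0.43 = 1.342 m²
P = b + 2y = 3.12 + 2×0.43 = 3.980 m
R = A/P = 1.342/3.980 = 0.3371 m
Q = (1/n)·A·R^(2/3)·S^(1/2) = (1/0.015) × 1.342 × 0.3371^(2/3) × 0.0024^(1/2) = 2.122 m³/s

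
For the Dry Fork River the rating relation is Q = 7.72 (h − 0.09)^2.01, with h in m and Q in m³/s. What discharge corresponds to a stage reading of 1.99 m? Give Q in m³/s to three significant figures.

Q = 7.72 × (1.99 − 0.09)^2.01 = 7.72 × 1.9^2.01 = 28.05 m³/s

28.0 m³/s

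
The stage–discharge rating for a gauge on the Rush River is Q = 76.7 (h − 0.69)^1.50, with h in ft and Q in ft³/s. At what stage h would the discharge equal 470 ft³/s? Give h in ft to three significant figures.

h − h₀ = (Q/C)^(1/b) = (470/76.7)^(1/1.50) = 3.349 ft
h = 0.69 + 3.349 = 4.039 ft

4.04 ft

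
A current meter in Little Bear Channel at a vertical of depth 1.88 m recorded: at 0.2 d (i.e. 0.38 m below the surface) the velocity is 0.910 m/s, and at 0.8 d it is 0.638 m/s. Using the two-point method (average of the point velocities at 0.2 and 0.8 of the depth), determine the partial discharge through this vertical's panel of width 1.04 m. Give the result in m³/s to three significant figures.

v̄ = (0.910 + 0.638) / 2 = 0.7740 m/s
q = v̄ × d × w = 0.7740 × 1.88 × 1.04 = 1.513 m³/s

1.51 m³/s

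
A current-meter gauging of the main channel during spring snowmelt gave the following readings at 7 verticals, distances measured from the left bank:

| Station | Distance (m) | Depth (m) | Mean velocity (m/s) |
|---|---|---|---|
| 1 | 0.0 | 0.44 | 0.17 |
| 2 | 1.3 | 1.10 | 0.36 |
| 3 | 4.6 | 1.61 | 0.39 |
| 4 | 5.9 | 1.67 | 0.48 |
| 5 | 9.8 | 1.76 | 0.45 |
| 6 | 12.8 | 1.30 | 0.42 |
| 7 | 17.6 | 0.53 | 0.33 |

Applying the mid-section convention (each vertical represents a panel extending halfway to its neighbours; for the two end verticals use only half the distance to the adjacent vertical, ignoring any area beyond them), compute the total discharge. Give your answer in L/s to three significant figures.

w_1 = (1.3 − 0.0)/2 = 0.65 m; q_1 = 0.17 × 0.44 × 0.65 = 0.04862 m³/s
w_2 = (4.6 − 0.0)/2 = 2.3 m; q_2 = 0.36 × 1.10 × 2.3 = 0.9108 m³/s
w_3 = (5.9 − 1.3)/2 = 2.3 m; q_3 = 0.39 × 1.61 × 2.3 = 1.444 m³/s
w_4 = (9.8 − 4.6)/2 = 2.6 m; q_4 = 0.48 × 1.67 × 2.6 = 2.084 m³/s
w_5 = (12.8 − 5.9)/2 = 3.45 m; q_5 = 0.45 × 1.76 × 3.45 = 2.732 m³/s
w_6 = (17.6 − 9.8)/2 = 3.9 m; q_6 = 0.42 × 1.30 × 3.9 = 2.129 m³/s
w_7 = (17.6 − 12.8)/2 = 2.4 m; q_7 = 0.33 × 0.53 × 2.4 = 0.4198 m³/s
Q = Σ qᵢ = 9.769 m³/s
= 9.769 × 1000 = 9769 L/s

9770 L/s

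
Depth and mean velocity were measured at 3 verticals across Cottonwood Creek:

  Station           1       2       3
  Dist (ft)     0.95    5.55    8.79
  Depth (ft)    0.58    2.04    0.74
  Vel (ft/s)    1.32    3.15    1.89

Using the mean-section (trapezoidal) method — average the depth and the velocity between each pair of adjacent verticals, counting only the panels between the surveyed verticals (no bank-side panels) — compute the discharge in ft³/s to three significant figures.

24.8 ft³/s

Panel 1-2: Δb = 4.6 ft, d̄ = (0.58+2.04)/2 = 1.31, v̄ = (1.32+3.15)/2 = 2.235 → q = 4.6×1.31×2.235 = 13.47 ft³/s
Panel 2-3: Δb = 3.24 ft, d̄ = (2.04+0.74)/2 = 1.39, v̄ = (3.15+1.89)/2 = 2.52 → q = 3.24×1.39×2.52 = 11.35 ft³/s
Q = Σ q = 24.82 ft³/s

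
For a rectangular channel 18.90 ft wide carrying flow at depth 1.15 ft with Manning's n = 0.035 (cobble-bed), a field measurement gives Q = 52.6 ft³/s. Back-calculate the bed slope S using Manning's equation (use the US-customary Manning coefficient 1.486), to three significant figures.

A = b·y = 18.90 × 1.15 = 21.74 ft²
P = b + 2y = 18.90 + 2×1.15 = 21.20 ft
R = A/P = 21.74/21.20 = 1.025 ft
S = (Q·n / (1.486·A·R^(2/3)))² = (52.6×0.035 / (1.486×21.74×1.017))² = 0.003143

0.00314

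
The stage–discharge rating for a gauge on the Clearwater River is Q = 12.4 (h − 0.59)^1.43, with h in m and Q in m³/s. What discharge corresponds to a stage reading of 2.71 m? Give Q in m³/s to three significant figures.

Q = 12.4 × (2.71 − 0.59)^1.43 = 12.4 × 2.12^1.43 = 36.31 m³/s

36.3 m³/s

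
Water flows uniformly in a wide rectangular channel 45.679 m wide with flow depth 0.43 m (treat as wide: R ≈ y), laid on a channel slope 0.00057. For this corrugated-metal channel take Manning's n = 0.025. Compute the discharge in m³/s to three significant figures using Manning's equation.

10.7 m³/s

A = b·y = 45.679 × 0.43 = 19.64 m²
Wide channel: R ≈ y = 0.43 m
Q = (1/n)·A·R^(2/3)·S^(1/2) = (1/0.025) × 19.64 × 0.4300^(2/3) × 0.00057^(1/2) = 10.69 m³/s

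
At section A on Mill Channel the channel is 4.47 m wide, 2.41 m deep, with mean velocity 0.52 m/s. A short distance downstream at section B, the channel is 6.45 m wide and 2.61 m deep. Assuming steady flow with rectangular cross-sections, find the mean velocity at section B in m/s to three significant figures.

Q = A₁V₁ = (4.47×2.41) × 0.52 = 5.602 m³/s
A₂ = 6.45 × 2.61 = 16.83 m²
V₂ = Q/A₂ = 5.602/16.83 = 0.3328 m/s

0.333 m/s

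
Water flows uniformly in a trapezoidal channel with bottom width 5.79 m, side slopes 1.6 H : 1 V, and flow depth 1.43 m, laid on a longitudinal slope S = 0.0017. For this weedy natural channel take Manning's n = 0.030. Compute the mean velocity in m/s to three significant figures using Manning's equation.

A = (b + z·y)·y = (5.79 + 1.6×1.43)×1.43 = 11.55 m²
P = b + 2y√(1+z²) = 5.79 + 2×1.43×√(1+1.6²) = 11.19 m
R = A/P = 11.55/11.19 = 1.033 m
Q = (1/n)·A·R^(2/3)·S^(1/2) = (1/0.030) × 11.55 × 1.033^(2/3) × 0.0017^(1/2) = 16.22 m³/s
V = Q/A = 16.22/11.55 = 1.404 m/s

1.40 m/s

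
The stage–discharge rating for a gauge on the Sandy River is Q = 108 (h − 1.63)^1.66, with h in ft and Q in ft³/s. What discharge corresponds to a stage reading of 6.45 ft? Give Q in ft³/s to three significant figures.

1470 ft³/s

Q = 108 × (6.45 − 1.63)^1.66 = 108 × 4.82^1.66 = 1470 ft³/s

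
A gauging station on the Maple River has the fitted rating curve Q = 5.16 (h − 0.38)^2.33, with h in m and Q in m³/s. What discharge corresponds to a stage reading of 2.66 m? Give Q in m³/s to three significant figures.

35.2 m³/s

Q = 5.16 × (2.66 − 0.38)^2.33 = 5.16 × 2.28^2.33 = 35.21 m³/s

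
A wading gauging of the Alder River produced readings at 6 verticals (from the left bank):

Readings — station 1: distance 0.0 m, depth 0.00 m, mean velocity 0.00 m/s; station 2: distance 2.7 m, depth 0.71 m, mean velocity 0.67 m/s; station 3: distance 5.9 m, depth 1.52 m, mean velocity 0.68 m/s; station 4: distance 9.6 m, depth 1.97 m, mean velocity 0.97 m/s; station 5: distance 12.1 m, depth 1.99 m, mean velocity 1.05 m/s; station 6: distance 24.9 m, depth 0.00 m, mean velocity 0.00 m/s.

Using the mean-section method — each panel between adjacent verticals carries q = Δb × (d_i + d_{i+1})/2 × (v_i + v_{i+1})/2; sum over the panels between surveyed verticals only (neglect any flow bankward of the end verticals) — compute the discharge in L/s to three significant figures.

19700 L/s

Panel 1-2: Δb = 2.7 m, d̄ = (0.00+0.71)/2 = 0.355, v̄ = (0.00+0.67)/2 = 0.335 → q = 2.7×0.355×0.335 = 0.3211 m³/s
Panel 2-3: Δb = 3.2 m, d̄ = (0.71+1.52)/2 = 1.115, v̄ = (0.67+0.68)/2 = 0.675 → q = 3.2×1.115×0.675 = 2.408 m³/s
Panel 3-4: Δb = 3.7 m, d̄ = (1.52+1.97)/2 = 1.745, v̄ = (0.68+0.97)/2 = 0.825 → q = 3.7×1.745×0.825 = 5.327 m³/s
Panel 4-5: Δb = 2.5 m, d̄ = (1.97+1.99)/2 = 1.98, v̄ = (0.97+1.05)/2 = 1.01 → q = 2.5×1.98×1.01 = 5.000 m³/s
Panel 5-6: Δb = 12.8 m, d̄ = (1.99+0.00)/2 = 0.995, v̄ = (1.05+0.00)/2 = 0.525 → q = 12.8×0.995×0.525 = 6.686 m³/s
Q = Σ q = 19.74 m³/s
= 19.74 × 1000 = 19740 L/s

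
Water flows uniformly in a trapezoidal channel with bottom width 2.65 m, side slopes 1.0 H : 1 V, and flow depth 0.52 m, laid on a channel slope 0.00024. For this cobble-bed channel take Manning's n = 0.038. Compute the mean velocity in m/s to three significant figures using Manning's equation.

A = (b + z·y)·y = (2.65 + 1.0×0.52)×0.52 = 1.648 m²
P = b + 2y√(1+z²) = 2.65 + 2×0.52×√(1+1.0²) = 4.121 m
R = A/P = 1.648/4.121 = 0.4000 m
Q = (1/n)·A·R^(2/3)·S^(1/2) = (1/0.038) × 1.648 × 0.4000^(2/3) × 0.00024^(1/2) = 0.3648 m³/s
V = Q/A = 0.3648/1.648 = 0.2213 m/s

0.221 m/s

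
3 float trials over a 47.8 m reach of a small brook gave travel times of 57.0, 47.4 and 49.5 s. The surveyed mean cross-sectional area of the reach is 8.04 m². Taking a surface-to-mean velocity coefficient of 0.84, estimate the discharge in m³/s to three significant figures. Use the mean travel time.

t̄ = (57.0 + 47.4 + 49.5) / 3 = 51.3 s
v_surface = L / t̄ = 47.8 / 51.3 = 0.9318 m/s
v_mean = 0.84 × 0.9318 = 0.7827 m/s
Q = A × v_mean = 8.04 × 0.7827 = 6.293 m³/s

6.29 m³/s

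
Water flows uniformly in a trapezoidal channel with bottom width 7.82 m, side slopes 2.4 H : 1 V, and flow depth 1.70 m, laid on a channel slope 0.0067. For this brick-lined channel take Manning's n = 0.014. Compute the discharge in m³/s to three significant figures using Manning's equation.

135 m³/s

A = (b + z·y)·y = (7.82 + 2.4×1.70)×1.70 = 20.23 m²
P = b + 2y√(1+z²) = 7.82 + 2×1.70×√(1+2.4²) = 16.66 m
R = A/P = 20.23/16.66 = 1.214 m
Q = (1/n)·A·R^(2/3)·S^(1/2) = (1/0.014) × 20.23 × 1.214^(2/3) × 0.0067^(1/2) = 134.6 m³/s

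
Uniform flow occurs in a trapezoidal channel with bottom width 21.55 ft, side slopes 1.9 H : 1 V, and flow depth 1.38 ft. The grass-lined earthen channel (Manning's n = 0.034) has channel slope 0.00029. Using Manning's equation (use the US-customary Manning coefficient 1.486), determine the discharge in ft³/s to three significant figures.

28.3 ft³/s

A = (b + z·y)·y = (21.55 + 1.9×1.38)×1.38 = 33.36 ft²
P = b + 2y√(1+z²) = 21.55 + 2×1.38×√(1+1.9²) = 27.48 ft
R = A/P = 33.36/27.48 = 1.214 ft
Q = (1.486/n)·A·R^(2/3)·S^(1/2) = (1.486/0.034) × 33.36 × 1.214^(2/3) × 0.00029^(1/2) = 28.25 ft³/s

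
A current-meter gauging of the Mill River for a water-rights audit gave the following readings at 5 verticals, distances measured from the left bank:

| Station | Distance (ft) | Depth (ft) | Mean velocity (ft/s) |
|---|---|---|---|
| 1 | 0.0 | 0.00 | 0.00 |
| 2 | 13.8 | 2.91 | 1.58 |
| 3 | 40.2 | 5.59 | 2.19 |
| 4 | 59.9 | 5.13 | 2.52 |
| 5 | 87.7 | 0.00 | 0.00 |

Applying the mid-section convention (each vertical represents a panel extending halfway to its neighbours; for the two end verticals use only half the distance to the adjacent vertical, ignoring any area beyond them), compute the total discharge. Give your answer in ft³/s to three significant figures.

w_2 = (40.2 − 0.0)/2 = 20.1 ft; q_2 = 1.58 × 2.91 × 20.1 = 92.42 ft³/s
w_3 = (59.9 − 13.8)/2 = 23.05 ft; q_3 = 2.19 × 5.59 × 23.05 = 282.2 ft³/s
w_4 = (87.7 − 40.2)/2 = 23.75 ft; q_4 = 2.52 × 5.13 × 23.75 = 307.0 ft³/s
Stations 1, 5 contribute zero (depth or velocity is 0).
Q = Σ qᵢ = 681.6 ft³/s

682 ft³/s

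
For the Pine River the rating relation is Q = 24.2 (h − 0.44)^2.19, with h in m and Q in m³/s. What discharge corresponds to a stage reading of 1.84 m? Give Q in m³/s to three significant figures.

50.6 m³/s

Q = 24.2 × (1.84 − 0.44)^2.19 = 24.2 × 1.4^2.19 = 50.56 m³/s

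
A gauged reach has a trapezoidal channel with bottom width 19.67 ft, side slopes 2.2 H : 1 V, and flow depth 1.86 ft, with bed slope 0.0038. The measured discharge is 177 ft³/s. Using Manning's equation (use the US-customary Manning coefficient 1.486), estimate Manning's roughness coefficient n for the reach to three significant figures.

A = (b + z·y)·y = (19.67 + 2.2×1.86)×1.86 = 44.20 ft²
P = b + 2y√(1+z²) = 19.67 + 2×1.86×√(1+2.2²) = 28.66 ft
R = A/P = 44.20/28.66 = 1.542 ft
n = (1.486/Q)·A·R^(2/3)·S^(1/2) = (1.486/177) × 44.20 × 1.335 × 0.06164 = 0.03053

0.0305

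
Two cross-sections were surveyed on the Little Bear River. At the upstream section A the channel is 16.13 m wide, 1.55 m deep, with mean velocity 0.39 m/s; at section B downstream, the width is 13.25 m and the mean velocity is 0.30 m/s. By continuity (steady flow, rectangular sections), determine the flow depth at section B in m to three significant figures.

Q = A₁V₁ = (16.13×1.55) × 0.39 = 9.751 m³/s
d₂ = Q/(b₂ V₂) = 9.751/(13.25×0.30) = 2.453 m

2.45 m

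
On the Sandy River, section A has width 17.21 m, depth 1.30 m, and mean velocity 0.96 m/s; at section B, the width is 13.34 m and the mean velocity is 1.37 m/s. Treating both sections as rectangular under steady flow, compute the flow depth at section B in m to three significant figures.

Q = A₁V₁ = (17.21×1.30) × 0.96 = 21.48 m³/s
d₂ = Q/(b₂ V₂) = 21.48/(13.34×1.37) = 1.175 m

1.18 m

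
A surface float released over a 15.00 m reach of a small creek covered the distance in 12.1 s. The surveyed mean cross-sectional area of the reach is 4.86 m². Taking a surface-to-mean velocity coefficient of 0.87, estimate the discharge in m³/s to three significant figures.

v_surface = L / t̄ = 15.00 / 12.1 = 1.240 m/s
v_mean = 0.87 × 1.240 = 1.079 m/s
Q = A × v_mean = 4.86 × 1.079 = 5.242 m³/s

5.24 m³/s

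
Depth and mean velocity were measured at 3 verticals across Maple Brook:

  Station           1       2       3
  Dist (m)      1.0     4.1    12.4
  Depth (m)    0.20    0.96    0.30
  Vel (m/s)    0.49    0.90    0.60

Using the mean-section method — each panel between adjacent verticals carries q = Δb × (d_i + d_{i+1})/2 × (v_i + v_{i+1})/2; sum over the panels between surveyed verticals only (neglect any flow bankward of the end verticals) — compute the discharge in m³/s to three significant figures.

5.17 m³/s

Panel 1-2: Δb = 3.1 m, d̄ = (0.20+0.96)/2 = 0.58, v̄ = (0.49+0.90)/2 = 0.695 → q = 3.1×0.58×0.695 = 1.250 m³/s
Panel 2-3: Δb = 8.3 m, d̄ = (0.96+0.30)/2 = 0.63, v̄ = (0.90+0.60)/2 = 0.75 → q = 8.3×0.63×0.75 = 3.922 m³/s
Q = Σ q = 5.171 m³/s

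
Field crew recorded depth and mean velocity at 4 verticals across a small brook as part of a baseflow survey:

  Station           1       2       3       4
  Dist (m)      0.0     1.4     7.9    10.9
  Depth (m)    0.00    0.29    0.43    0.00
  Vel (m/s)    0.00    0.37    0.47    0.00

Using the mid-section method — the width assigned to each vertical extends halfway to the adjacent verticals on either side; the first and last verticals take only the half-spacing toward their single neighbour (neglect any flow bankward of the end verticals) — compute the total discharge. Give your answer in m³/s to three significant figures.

w_2 = (7.9 − 0.0)/2 = 3.95 m; q_2 = 0.37 × 0.29 × 3.95 = 0.4238 m³/s
w_3 = (10.9 − 1.4)/2 = 4.75 m; q_3 = 0.47 × 0.43 × 4.75 = 0.9600 m³/s
Stations 1, 4 contribute zero (depth or velocity is 0).
Q = Σ qᵢ = 1.384 m³/s

1.38 m³/s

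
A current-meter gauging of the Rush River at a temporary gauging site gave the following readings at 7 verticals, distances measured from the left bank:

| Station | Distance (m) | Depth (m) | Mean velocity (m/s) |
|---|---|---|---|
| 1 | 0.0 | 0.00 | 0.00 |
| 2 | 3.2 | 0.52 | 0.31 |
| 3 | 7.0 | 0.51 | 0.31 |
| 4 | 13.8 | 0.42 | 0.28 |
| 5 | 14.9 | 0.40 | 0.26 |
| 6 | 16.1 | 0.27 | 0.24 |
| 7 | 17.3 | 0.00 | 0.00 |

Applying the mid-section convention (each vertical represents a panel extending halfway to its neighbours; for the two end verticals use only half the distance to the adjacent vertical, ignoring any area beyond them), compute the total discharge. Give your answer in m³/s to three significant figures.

w_2 = (7.0 − 0.0)/2 = 3.5 m; q_2 = 0.31 × 0.52 × 3.5 = 0.5642 m³/s
w_3 = (13.8 − 3.2)/2 = 5.3 m; q_3 = 0.31 × 0.51 × 5.3 = 0.8379 m³/s
w_4 = (14.9 − 7.0)/2 = 3.95 m; q_4 = 0.28 × 0.42 × 3.95 = 0.4645 m³/s
w_5 = (16.1 − 13.8)/2 = 1.15 m; q_5 = 0.26 × 0.40 × 1.15 = 0.1196 m³/s
w_6 = (17.3 − 14.9)/2 = 1.2 m; q_6 = 0.24 × 0.27 × 1.2 = 0.07776 m³/s
Stations 1, 7 contribute zero (depth or velocity is 0).
Q = Σ qᵢ = 2.064 m³/s

2.06 m³/s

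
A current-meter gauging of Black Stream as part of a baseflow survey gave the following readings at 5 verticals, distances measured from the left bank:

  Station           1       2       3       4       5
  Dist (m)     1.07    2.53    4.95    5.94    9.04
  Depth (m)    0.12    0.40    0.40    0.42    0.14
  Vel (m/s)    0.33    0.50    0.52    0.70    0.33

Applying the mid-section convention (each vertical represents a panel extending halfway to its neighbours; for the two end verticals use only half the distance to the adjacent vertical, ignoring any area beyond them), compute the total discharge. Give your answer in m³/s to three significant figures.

w_1 = (2.53 − 1.07)/2 = 0.73 m; q_1 = 0.33 × 0.12 × 0.73 = 0.02891 m³/s
w_2 = (4.95 − 1.07)/2 = 1.94 m; q_2 = 0.50 × 0.40 × 1.94 = 0.3880 m³/s
w_3 = (5.94 − 2.53)/2 = 1.705 m; q_3 = 0.52 × 0.40 × 1.705 = 0.3546 m³/s
w_4 = (9.04 − 4.95)/2 = 2.045 m; q_4 = 0.70 × 0.42 × 2.045 = 0.6012 m³/s
w_5 = (9.04 − 5.94)/2 = 1.55 m; q_5 = 0.33 × 0.14 × 1.55 = 0.07161 m³/s
Q = Σ qᵢ = 1.444 m³/s

1.44 m³/s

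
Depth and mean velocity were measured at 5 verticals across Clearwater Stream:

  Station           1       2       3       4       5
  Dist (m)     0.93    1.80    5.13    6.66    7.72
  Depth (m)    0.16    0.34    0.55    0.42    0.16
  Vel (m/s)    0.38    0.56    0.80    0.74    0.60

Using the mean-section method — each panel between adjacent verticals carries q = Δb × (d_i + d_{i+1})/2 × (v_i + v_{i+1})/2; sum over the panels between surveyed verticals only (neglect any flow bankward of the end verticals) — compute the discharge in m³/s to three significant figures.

Panel 1-2: Δb = 0.87 m, d̄ = (0.16+0.34)/2 = 0.25, v̄ = (0.38+0.56)/2 = 0.47 → q = 0.87×0.25×0.47 = 0.1022 m³/s
Panel 2-3: Δb = 3.33 m, d̄ = (0.34+0.55)/2 = 0.445, v̄ = (0.56+0.80)/2 = 0.68 → q = 3.33×0.445×0.68 = 1.008 m³/s
Panel 3-4: Δb = 1.53 m, d̄ = (0.55+0.42)/2 = 0.485, v̄ = (0.80+0.74)/2 = 0.77 → q = 1.53×0.485×0.77 = 0.5714 m³/s
Panel 4-5: Δb = 1.06 m, d̄ = (0.42+0.16)/2 = 0.29, v̄ = (0.74+0.60)/2 = 0.67 → q = 1.06×0.29×0.67 = 0.2060 m³/s
Q = Σ q = 1.887 m³/s

1.89 m³/s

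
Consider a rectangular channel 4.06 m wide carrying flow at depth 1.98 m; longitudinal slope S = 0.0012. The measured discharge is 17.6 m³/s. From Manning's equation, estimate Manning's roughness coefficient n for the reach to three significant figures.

0.0158

A = b·y = 4.06 × 1.98 = 8.039 m²
P = b + 2y = 4.06 + 2×1.98 = 8.020 m
R = A/P = 8.039/8.020 = 1.002 m
n = (1/Q)·A·R^(2/3)·S^(1/2) = (1/17.6) × 8.039 × 1.002 × 0.03464 = 0.01585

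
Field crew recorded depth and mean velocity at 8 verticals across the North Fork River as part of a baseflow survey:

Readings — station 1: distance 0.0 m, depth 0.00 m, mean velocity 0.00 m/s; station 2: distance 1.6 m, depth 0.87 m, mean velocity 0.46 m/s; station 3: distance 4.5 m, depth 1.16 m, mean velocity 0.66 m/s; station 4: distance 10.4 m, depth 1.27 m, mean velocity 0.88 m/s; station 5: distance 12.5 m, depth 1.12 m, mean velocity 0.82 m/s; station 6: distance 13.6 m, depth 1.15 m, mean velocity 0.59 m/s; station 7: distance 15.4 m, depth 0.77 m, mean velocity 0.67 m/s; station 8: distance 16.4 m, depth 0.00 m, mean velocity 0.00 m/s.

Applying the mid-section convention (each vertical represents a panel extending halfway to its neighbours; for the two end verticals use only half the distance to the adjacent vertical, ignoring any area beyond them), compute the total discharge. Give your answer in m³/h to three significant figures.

42900 m³/h

w_2 = (4.5 − 0.0)/2 = 2.25 m; q_2 = 0.46 × 0.87 × 2.25 = 0.9005 m³/s
w_3 = (10.4 − 1.6)/2 = 4.4 m; q_3 = 0.66 × 1.16 × 4.4 = 3.369 m³/s
w_4 = (12.5 − 4.5)/2 = 4 m; q_4 = 0.88 × 1.27 × 4 = 4.470 m³/s
w_5 = (13.6 − 10.4)/2 = 1.6 m; q_5 = 0.82 × 1.12 × 1.6 = 1.469 m³/s
w_6 = (15.4 − 12.5)/2 = 1.45 m; q_6 = 0.59 × 1.15 × 1.45 = 0.9838 m³/s
w_7 = (16.4 − 13.6)/2 = 1.4 m; q_7 = 0.67 × 0.77 × 1.4 = 0.7223 m³/s
Stations 1, 8 contribute zero (depth or velocity is 0).
Q = Σ qᵢ = 11.92 m³/s
= 11.92 × 3600 = 42890 m³/h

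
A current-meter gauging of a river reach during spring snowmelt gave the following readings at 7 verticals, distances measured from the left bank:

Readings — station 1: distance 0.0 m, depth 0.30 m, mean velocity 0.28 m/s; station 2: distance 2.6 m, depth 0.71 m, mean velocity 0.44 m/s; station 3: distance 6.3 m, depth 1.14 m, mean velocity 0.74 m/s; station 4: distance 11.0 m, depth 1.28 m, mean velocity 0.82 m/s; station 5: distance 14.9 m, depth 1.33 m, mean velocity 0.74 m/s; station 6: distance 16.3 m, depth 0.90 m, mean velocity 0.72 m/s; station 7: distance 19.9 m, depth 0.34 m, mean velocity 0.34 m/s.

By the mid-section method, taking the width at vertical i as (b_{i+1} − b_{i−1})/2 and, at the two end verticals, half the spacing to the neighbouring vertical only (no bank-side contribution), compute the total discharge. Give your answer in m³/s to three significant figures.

w_1 = (2.6 − 0.0)/2 = 1.3 m; q_1 = 0.28 × 0.30 × 1.3 = 0.1092 m³/s
w_2 = (6.3 − 0.0)/2 = 3.15 m; q_2 = 0.44 × 0.71 × 3.15 = 0.9841 m³/s
w_3 = (11.0 − 2.6)/2 = 4.2 m; q_3 = 0.74 × 1.14 × 4.2 = 3.543 m³/s
w_4 = (14.9 − 6.3)/2 = 4.3 m; q_4 = 0.82 × 1.28 × 4.3 = 4.513 m³/s
w_5 = (16.3 − 11.0)/2 = 2.65 m; q_5 = 0.74 × 1.33 × 2.65 = 2.608 m³/s
w_6 = (19.9 − 14.9)/2 = 2.5 m; q_6 = 0.72 × 0.90 × 2.5 = 1.620 m³/s
w_7 = (19.9 − 16.3)/2 = 1.8 m; q_7 = 0.34 × 0.34 × 1.8 = 0.2081 m³/s
Q = Σ qᵢ = 13.59 m³/s

13.6 m³/s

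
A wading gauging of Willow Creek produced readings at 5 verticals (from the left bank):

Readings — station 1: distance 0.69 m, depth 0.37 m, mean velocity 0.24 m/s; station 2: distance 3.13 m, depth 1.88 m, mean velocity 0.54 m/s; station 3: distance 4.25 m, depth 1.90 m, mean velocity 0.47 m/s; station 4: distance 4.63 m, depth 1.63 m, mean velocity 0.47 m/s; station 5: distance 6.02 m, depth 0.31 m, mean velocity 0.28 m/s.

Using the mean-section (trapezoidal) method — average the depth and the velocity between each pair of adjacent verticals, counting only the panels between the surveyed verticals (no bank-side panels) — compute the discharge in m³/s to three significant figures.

Panel 1-2: Δb = 2.44 m, d̄ = (0.37+1.88)/2 = 1.125, v̄ = (0.24+0.54)/2 = 0.39 → q = 2.44×1.125×0.39 = 1.071 m³/s
Panel 2-3: Δb = 1.12 m, d̄ = (1.88+1.90)/2 = 1.89, v̄ = (0.54+0.47)/2 = 0.505 → q = 1.12×1.89×0.505 = 1.069 m³/s
Panel 3-4: Δb = 0.38 m, d̄ = (1.90+1.63)/2 = 1.765, v̄ = (0.47+0.47)/2 = 0.47 → q = 0.38×1.765×0.47 = 0.3152 m³/s
Panel 4-5: Δb = 1.39 m, d̄ = (1.63+0.31)/2 = 0.97, v̄ = (0.47+0.28)/2 = 0.375 → q = 1.39×0.97×0.375 = 0.5056 m³/s
Q = Σ q = 2.960 m³/s

2.96 m³/s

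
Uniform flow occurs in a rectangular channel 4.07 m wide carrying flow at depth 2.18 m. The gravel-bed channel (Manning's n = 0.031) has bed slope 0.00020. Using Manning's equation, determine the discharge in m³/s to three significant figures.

4.19 m³/s

A = b·y = 4.07 × 2.18 = 8.873 m²
P = b + 2y = 4.07 + 2×2.18 = 8.430 m
R = A/P = 8.873/8.430 = 1.053 m
Q = (1/n)·A·R^(2/3)·S^(1/2) = (1/0.031) × 8.873 × 1.053^(2/3) × 0.00020^(1/2) = 4.188 m³/s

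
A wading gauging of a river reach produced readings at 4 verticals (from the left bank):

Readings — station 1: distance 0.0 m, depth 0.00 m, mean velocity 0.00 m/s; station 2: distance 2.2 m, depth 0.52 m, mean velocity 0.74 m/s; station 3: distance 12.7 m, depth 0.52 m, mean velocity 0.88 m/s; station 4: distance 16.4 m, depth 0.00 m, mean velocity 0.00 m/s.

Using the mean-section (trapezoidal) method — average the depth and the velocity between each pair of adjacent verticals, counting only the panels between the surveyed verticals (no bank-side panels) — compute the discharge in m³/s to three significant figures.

Panel 1-2: Δb = 2.2 m, d̄ = (0.00+0.52)/2 = 0.26, v̄ = (0.00+0.74)/2 = 0.37 → q = 2.2×0.26×0.37 = 0.2116 m³/s
Panel 2-3: Δb = 10.5 m, d̄ = (0.52+0.52)/2 = 0.52, v̄ = (0.74+0.88)/2 = 0.81 → q = 10.5×0.52×0.81 = 4.423 m³/s
Panel 3-4: Δb = 3.7 m, d̄ = (0.52+0.00)/2 = 0.26, v̄ = (0.88+0.00)/2 = 0.44 → q = 3.7×0.26×0.44 = 0.4233 m³/s
Q = Σ q = 5.058 m³/s

5.06 m³/s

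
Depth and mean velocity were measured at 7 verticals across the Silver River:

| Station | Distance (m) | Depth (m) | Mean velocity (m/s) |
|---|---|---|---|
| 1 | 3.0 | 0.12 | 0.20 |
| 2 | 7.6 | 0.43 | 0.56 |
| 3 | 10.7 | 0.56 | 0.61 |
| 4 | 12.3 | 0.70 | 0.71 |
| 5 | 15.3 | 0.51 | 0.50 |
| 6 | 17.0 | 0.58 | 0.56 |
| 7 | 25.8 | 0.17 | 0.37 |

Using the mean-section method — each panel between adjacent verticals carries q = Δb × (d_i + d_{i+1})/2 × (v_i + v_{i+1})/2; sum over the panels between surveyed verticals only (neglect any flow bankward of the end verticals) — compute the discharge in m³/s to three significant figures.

Panel 1-2: Δb = 4.6 m, d̄ = (0.12+0.43)/2 = 0.275, v̄ = (0.20+0.56)/2 = 0.38 → q = 4.6×0.275×0.38 = 0.4807 m³/s
Panel 2-3: Δb = 3.1 m, d̄ = (0.43+0.56)/2 = 0.495, v̄ = (0.56+0.61)/2 = 0.585 → q = 3.1×0.495×0.585 = 0.8977 m³/s
Panel 3-4: Δb = 1.6 m, d̄ = (0.56+0.70)/2 = 0.63, v̄ = (0.61+0.71)/2 = 0.66 → q = 1.6×0.63×0.66 = 0.6653 m³/s
Panel 4-5: Δb = 3 m, d̄ = (0.70+0.51)/2 = 0.605, v̄ = (0.71+0.50)/2 = 0.605 → q = 3×0.605×0.605 = 1.098 m³/s
Panel 5-6: Δb = 1.7 m, d̄ = (0.51+0.58)/2 = 0.545, v̄ = (0.50+0.56)/2 = 0.53 → q = 1.7×0.545×0.53 = 0.4910 m³/s
Panel 6-7: Δb = 8.8 m, d̄ = (0.58+0.17)/2 = 0.375, v̄ = (0.56+0.37)/2 = 0.465 → q = 8.8×0.375×0.465 = 1.535 m³/s
Q = Σ q = 5.167 m³/s

5.17 m³/s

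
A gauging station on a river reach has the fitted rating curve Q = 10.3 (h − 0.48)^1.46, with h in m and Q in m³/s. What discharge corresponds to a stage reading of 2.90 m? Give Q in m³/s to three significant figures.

37.4 m³/s

Q = 10.3 × (2.90 − 0.48)^1.46 = 10.3 × 2.42^1.46 = 37.43 m³/s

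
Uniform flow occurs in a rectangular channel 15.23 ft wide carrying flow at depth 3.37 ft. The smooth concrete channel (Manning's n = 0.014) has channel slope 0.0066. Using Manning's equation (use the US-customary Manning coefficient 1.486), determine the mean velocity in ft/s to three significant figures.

15.2 ft/s

A = b·y = 15.23 × 3.37 = 51.33 ft²
P = b + 2y = 15.23 + 2×3.37 = 21.97 ft
R = A/P = 51.33/21.97 = 2.336 ft
Q = (1.486/n)·A·R^(2/3)·S^(1/2) = (1.486/0.014) × 51.33 × 2.336^(2/3) × 0.0066^(1/2) = 779.2 ft³/s
V = Q/A = 779.2/51.33 = 15.18 ft/s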